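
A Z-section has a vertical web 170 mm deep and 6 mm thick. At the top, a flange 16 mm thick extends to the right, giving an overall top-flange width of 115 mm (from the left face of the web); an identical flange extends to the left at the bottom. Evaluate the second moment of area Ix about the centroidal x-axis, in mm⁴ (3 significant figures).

Decompose the section into non-overlapping parts with the origin at the bottom-left of its bounding rectangle.
Web: 6 × 170, A = 1 020 mm², y = 85 mm, Ī = 2 456 500 mm⁴.
Top flange (beyond web): 109 × 16, A = 1 744 mm², y = 162 mm, Ī = 37 205 mm⁴.
Bottom flange (beyond web): 109 × 16, A = 1 744 mm², y = 8 mm, Ī = 37 205 mm⁴.
Centroid: ȳ = ΣA·y / ΣA = 85 mm.
Transfer each piece to the centroidal x-axis using Ī + A·d² with d = y − 85:
  web: d = 0 mm → contributes +2 456 500 mm⁴
  top flange (beyond web): d = 77 mm → contributes +10 377 381 mm⁴
  bottom flange (beyond web): d = -77 mm → contributes +10 377 381 mm⁴
Total I = 23 211 263 mm⁴.

Ix ≈ 2.32 × 10⁷ mm⁴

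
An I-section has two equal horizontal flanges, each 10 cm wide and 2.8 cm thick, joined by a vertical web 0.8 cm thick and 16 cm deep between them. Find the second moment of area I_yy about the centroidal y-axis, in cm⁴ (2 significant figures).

Treat the section as a set of non-overlapping primitives; coordinates are from the bounding-box lower-left.
Bottom flange: 10 × 2.8, A = 28 cm², x = 5 cm, Ī = 233.3 cm⁴.
Web: 0.8 × 16, A = 12.8 cm², x = 5 cm, Ī = 0.6827 cm⁴.
Top flange: 10 × 2.8, A = 28 cm², x = 5 cm, Ī = 233.3 cm⁴.
By symmetry the centroid is at mid-width, x̄ = 5 cm.
All pieces are centred on the centroidal y-axis, so I = ΣĪ = 467.3 cm⁴.

I_yy ≈ 470 cm⁴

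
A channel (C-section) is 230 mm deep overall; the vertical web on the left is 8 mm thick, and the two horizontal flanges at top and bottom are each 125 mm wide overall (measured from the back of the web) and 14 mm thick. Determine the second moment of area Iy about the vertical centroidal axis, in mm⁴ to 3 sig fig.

Decompose the section into non-overlapping parts with the origin at the bottom-left of its bounding rectangle.
Web: 8 × 230, A = 1 840 mm², x = 4 mm, Ī = 9813.3 mm⁴.
Top flange (beyond web): 117 × 14, A = 1 638 mm², x = 66.5 mm, Ī = 1 868 549 mm⁴.
Bottom flange (beyond web): 117 × 14, A = 1 638 mm², x = 66.5 mm, Ī = 1 868 549 mm⁴.
Centroid: x̄ = ΣA·x / ΣA = 44.022 mm.
Transfer each piece to the vertical centroidal axis using Ī + A·d² with d = x − 44.022:
  web: d = -40.022 mm → contributes +2 956 979 mm⁴
  top flange (beyond web): d = 22.478 mm → contributes +2 696 202 mm⁴
  bottom flange (beyond web): d = 22.478 mm → contributes +2 696 202 mm⁴
Total I = 8 349 383 mm⁴.

Iy ≈ 8.35 × 10⁶ mm⁴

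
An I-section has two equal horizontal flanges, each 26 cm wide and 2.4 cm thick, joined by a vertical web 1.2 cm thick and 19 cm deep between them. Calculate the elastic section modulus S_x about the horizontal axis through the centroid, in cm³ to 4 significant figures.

Decompose the section into non-overlapping parts with the origin at the bottom-left of its bounding rectangle.
Bottom flange: 26 × 2.4, A = 62.4 cm², y = 1.2 cm, Ī = 29.952 cm⁴.
Web: 1.2 × 19, A = 22.8 cm², y = 11.9 cm, Ī = 685.9 cm⁴.
Top flange: 26 × 2.4, A = 62.4 cm², y = 22.6 cm, Ī = 29.952 cm⁴.
By symmetry the centroid is at mid-height, ȳ = 11.9 cm.
Transfer each piece to the horizontal axis through the centroid using Ī + A·d² with d = y − 11.9:
  bottom flange: d = -10.7 cm → contributes +7174.13 cm⁴
  web: d = 0 cm → contributes +685.9 cm⁴
  top flange: d = 10.7 cm → contributes +7174.13 cm⁴
Total I = 15034.2 cm⁴.
Extreme fibre distance c = 11.9 cm; S = I/c = 1263.37 cm³.

S_x ≈ 1263 cm³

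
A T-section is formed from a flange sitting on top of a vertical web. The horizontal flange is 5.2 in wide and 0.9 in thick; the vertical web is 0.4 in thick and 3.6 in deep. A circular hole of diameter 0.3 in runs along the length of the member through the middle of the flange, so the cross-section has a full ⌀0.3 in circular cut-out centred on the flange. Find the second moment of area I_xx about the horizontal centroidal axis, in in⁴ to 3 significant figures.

Treat the section as a set of non-overlapping primitives; coordinates are from the bounding-box lower-left.
Flange: 5.2 × 0.9, A = 4.68 in², y = 4.05 in, Ī = 0.3159 in⁴.
Web: 0.4 × 3.6, A = 1.44 in², y = 1.8 in, Ī = 1.5552 in⁴.
Hole (subtracted): ⌀0.3, A = 0.070686 in², y = 4.05 in, Ī = 0.00039761 in⁴.
Centroid: ȳ = ΣA·y / ΣA = 3.5144 in.
Transfer each piece to the horizontal centroidal axis using Ī + A·d² with d = y − 3.5144:
  flange: d = 0.5356 in → contributes +1.6584 in⁴
  web: d = -1.7144 in → contributes +5.7876 in⁴
  hole: d = 0.5356 in → contributes −0.020675 in⁴
Total I = 7.4254 in⁴.

I_xx ≈ 7.43 in⁴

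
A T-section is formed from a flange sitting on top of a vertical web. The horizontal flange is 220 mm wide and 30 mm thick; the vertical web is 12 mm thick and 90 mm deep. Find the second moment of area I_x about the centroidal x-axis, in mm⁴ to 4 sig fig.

Break the section into simple shapes (no overlaps), measuring from the bottom-left corner of the bounding box.
Flange: 220 × 30, A = 6 600 mm², y = 105 mm, Ī = 495 000 mm⁴.
Web: 12 × 90, A = 1 080 mm², y = 45 mm, Ī = 729 000 mm⁴.
Centroid: ȳ = ΣA·y / ΣA = 96.5625 mm.
Transfer each piece to the centroidal x-axis using Ī + A·d² with d = y − 96.5625:
  flange: d = 8.4375 mm → contributes +964 863 mm⁴
  web: d = -51.5625 mm → contributes +3 600 387 mm⁴
Total I = 4 565 250 mm⁴.

I_x ≈ 4.565 × 10⁶ mm⁴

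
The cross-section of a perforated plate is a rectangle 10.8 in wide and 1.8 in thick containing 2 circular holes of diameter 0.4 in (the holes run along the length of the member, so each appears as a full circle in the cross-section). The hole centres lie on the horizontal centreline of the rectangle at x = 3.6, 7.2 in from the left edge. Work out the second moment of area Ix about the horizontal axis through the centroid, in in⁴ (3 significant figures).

Ix ≈ 5.25 in⁴

Treat the section as a set of non-overlapping primitives; coordinates are from the bounding-box lower-left.
Plate: 10.8 × 1.8, A = 19.44 in², y = 0.9 in, Ī = 5.2488 in⁴.
Hole 1 (subtracted): ⌀0.4, A = 0.12566 in², y = 0.9 in, Ī = 0.0012566 in⁴.
Hole 2 (subtracted): ⌀0.4, A = 0.12566 in², y = 0.9 in, Ī = 0.0012566 in⁴.
By symmetry the centroid is at mid-height, ȳ = 0.9 in.
All pieces are centred on the horizontal axis through the centroid, so I = ΣĪ (holes subtracted) = 5.2463 in⁴.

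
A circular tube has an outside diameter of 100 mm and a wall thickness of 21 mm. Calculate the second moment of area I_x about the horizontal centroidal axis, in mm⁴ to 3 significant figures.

I_x ≈ 4.35 × 10⁶ mm⁴

Treat the section as a set of non-overlapping primitives; coordinates are from the bounding-box lower-left.
Outer circle: ⌀100, A = 7 854 mm², y = 50 mm, Ī = 4 908 739 mm⁴.
Bore (subtracted): ⌀58, A = 2642.1 mm², y = 50 mm, Ī = 555 497 mm⁴.
By symmetry the centroid is at mid-height, ȳ = 50 mm.
All pieces are centred on the horizontal centroidal axis, so I = ΣĪ (holes subtracted) = 4 353 241 mm⁴.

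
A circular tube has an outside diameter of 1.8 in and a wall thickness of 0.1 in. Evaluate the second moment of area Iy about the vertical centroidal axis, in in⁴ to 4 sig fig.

Iy ≈ 0.1936 in⁴

Treat the section as a set of non-overlapping primitives; coordinates are from the bounding-box lower-left.
Outer circle: ⌀1.8, A = 2.54469 in², x = 0.9 in, Ī = 0.5153 in⁴.
Bore (subtracted): ⌀1.6, A = 2.01062 in², x = 0.9 in, Ī = 0.321699 in⁴.
By symmetry the centroid is at mid-width, x̄ = 0.9 in.
All pieces are centred on the vertical centroidal axis, so I = ΣĪ (holes subtracted) = 0.193601 in⁴.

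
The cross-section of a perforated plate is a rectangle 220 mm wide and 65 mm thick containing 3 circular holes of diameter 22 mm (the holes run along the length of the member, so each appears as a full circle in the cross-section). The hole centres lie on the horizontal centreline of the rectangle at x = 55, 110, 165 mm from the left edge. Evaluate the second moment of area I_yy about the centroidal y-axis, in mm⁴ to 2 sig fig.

I_yy ≈ 5.5 × 10⁷ mm⁴

Decompose the section into non-overlapping parts with the origin at the bottom-left of its bounding rectangle.
Plate: 220 × 65, A = 14 300 mm², x = 110 mm, Ī = 57 676 667 mm⁴.
Hole 1 (subtracted): ⌀22, A = 380.1 mm², x = 55 mm, Ī = 11 499 mm⁴.
Hole 2 (subtracted): ⌀22, A = 380.1 mm², x = 110 mm, Ī = 11 499 mm⁴.
Hole 3 (subtracted): ⌀22, A = 380.1 mm², x = 165 mm, Ī = 11 499 mm⁴.
By symmetry the centroid is at mid-width, x̄ = 110 mm.
Transfer each piece to the centroidal y-axis using Ī + A·d² with d = x − 110:
  plate: d = 0 mm → contributes +57 676 667 mm⁴
  hole 1: d = -55 mm → contributes −1 161 400 mm⁴
  hole 2: d = 0 mm → contributes −11 499 mm⁴
  hole 3: d = 55 mm → contributes −1 161 400 mm⁴
Total I = 55 342 367 mm⁴.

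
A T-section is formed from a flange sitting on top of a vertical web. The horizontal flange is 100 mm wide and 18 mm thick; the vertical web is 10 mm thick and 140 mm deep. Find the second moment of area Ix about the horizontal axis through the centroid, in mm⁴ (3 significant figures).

Split into non-overlapping primitives; take the origin at the lower-left of the bounding box.
Flange: 100 × 18, A = 1 800 mm², y = 149 mm, Ī = 48 600 mm⁴.
Web: 10 × 140, A = 1 400 mm², y = 70 mm, Ī = 2 286 667 mm⁴.
Centroid: ȳ = ΣA·y / ΣA = 114.44 mm.
Transfer each piece to the horizontal axis through the centroid using Ī + A·d² with d = y − 114.44:
  flange: d = 34.563 mm → contributes +2 198 820 mm⁴
  web: d = -44.438 mm → contributes +5 051 235 mm⁴
Total I = 7 250 054 mm⁴.

Ix ≈ 7.25 × 10⁶ mm⁴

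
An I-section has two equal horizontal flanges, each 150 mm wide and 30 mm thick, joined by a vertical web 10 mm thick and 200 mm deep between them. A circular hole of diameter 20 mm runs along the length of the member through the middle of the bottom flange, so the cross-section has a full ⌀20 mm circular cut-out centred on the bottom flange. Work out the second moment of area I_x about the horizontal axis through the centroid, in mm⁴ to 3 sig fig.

I_x ≈ 1.22 × 10⁸ mm⁴

Split into non-overlapping primitives; take the origin at the lower-left of the bounding box.
Bottom flange: 150 × 30, A = 4 500 mm², y = 15 mm, Ī = 337 500 mm⁴.
Web: 10 × 200, A = 2 000 mm², y = 130 mm, Ī = 6 666 667 mm⁴.
Top flange: 150 × 30, A = 4 500 mm², y = 245 mm, Ī = 337 500 mm⁴.
Hole (subtracted): ⌀20, A = 314.16 mm², y = 15 mm, Ī = 7 854 mm⁴.
Centroid: ȳ = ΣA·y / ΣA = 133.38 mm.
Transfer each piece to the horizontal axis through the centroid using Ī + A·d² with d = y − 133.38:
  bottom flange: d = -118.38 mm → contributes +63 400 724 mm⁴
  web: d = -3.381 mm → contributes +6 689 528 mm⁴
  top flange: d = 111.62 mm → contributes +56 402 153 mm⁴
  hole: d = -118.38 mm → contributes −4 410 498 mm⁴
Total I = 122 081 908 mm⁴.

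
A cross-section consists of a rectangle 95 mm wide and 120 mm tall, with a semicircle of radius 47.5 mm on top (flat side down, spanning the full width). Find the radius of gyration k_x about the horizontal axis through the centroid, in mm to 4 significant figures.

k_x ≈ 45.99 mm

Decompose the section into non-overlapping parts with the origin at the bottom-left of its bounding rectangle.
Rectangular body: 95 × 120, A = 11 400 mm², y = 60 mm, Ī = 13 680 000 mm⁴.
Semicircular cap: semicircle r = 47.5, A = 3544.11 mm², y = 140.16 mm, Ī = 558 736 mm⁴.
Centroid: ȳ = ΣA·y / ΣA = 79.0105 mm.
Transfer each piece to the horizontal axis through the centroid using Ī + A·d² with d = y − 79.0105:
  rectangular body: d = -19.0105 mm → contributes +17 799 935 mm⁴
  semicircular cap: d = 61.1492 mm → contributes +13 810 939 mm⁴
Total I = 31 610 874 mm⁴.
Radius of gyration: k = √(I/A) = √(31 610 874 / 14944.1) = 45.9921 mm.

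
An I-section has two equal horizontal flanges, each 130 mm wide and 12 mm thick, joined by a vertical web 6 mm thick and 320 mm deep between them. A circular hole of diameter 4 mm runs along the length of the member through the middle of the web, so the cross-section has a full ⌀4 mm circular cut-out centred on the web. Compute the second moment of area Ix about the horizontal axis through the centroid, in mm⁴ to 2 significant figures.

Ix ≈ 1.0 × 10⁸ mm⁴

Treat the section as a set of non-overlapping primitives; coordinates are from the bounding-box lower-left.
Bottom flange: 130 × 12, A = 1 560 mm², y = 6 mm, Ī = 18 720 mm⁴.
Web: 6 × 320, A = 1 920 mm², y = 172 mm, Ī = 16 384 000 mm⁴.
Top flange: 130 × 12, A = 1 560 mm², y = 338 mm, Ī = 18 720 mm⁴.
Hole (subtracted): ⌀4, A = 12.57 mm², y = 172 mm, Ī = 12.57 mm⁴.
By symmetry the centroid is at mid-height, ȳ = 172 mm.
Transfer each piece to the horizontal axis through the centroid using Ī + A·d² with d = y − 172:
  bottom flange: d = -166 mm → contributes +43 006 080 mm⁴
  web: d = 0 mm → contributes +16 384 000 mm⁴
  top flange: d = 166 mm → contributes +43 006 080 mm⁴
  hole: d = 0 mm → contributes −12.57 mm⁴
Total I = 102 396 147 mm⁴.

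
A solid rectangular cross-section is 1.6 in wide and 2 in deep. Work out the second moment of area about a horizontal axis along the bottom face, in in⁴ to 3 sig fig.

The section: 1.6 × 2, A = 3.2 in², y = 1 in, Ī = 1.0667 in⁴.
Transfer it to a horizontal axis along the bottom face using Ī + A·d² with d = y − 0:
  the section: d = 1 in → contributes +4.2667 in⁴
Total I = 4.2667 in⁴.

I_base ≈ 4.27 in⁴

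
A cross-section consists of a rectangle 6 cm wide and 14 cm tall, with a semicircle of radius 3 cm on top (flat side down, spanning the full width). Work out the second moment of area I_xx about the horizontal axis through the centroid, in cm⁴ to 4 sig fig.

Break the section into simple shapes (no overlaps), measuring from the bottom-left corner of the bounding box.
Rectangular body: 6 × 14, A = 84 cm², y = 7 cm, Ī = 1 372 cm⁴.
Semicircular cap: semicircle r = 3, A = 14.1372 cm², y = 15.2732 cm, Ī = 8.89031 cm⁴.
Centroid: ȳ = ΣA·y / ΣA = 8.1918 cm.
Transfer each piece to the horizontal axis through the centroid using Ī + A·d² with d = y − 8.1918:
  rectangular body: d = -1.1918 cm → contributes +1491.31 cm⁴
  semicircular cap: d = 7.08144 cm → contributes +717.823 cm⁴
Total I = 2209.14 cm⁴.

I_xx ≈ 2209 cm⁴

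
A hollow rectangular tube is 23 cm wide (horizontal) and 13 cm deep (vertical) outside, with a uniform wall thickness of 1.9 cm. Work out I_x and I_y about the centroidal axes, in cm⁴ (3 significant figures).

I_x ≈ 2970 cm⁴, I_y ≈ 7750 cm⁴

Treat the section as a set of non-overlapping primitives; coordinates are from the bounding-box lower-left.
Outer rectangle: 23 × 13, A = 299 cm², y = 6.5 cm, Ī = 4210.9 cm⁴.
Inner void (subtracted): 19.2 × 9.2, A = 176.64 cm², y = 6.5 cm, Ī = 1245.9 cm⁴.
By symmetry the centroid is at mid-height, ȳ = 6.5 cm.
All pieces are centred on the centroidal x-axis, so I = ΣĪ (holes subtracted) = 2 965 cm⁴.
Repeating about the centroidal y-axis gives I_y = 7754.5 cm⁴.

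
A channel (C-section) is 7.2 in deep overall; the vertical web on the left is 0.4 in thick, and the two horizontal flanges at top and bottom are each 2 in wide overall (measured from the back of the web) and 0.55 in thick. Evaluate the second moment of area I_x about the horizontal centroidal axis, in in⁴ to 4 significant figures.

I_x ≈ 31.94 in⁴

Break the section into simple shapes (no overlaps), measuring from the bottom-left corner of the bounding box.
Web: 0.4 × 7.2, A = 2.88 in², y = 3.6 in, Ī = 12.4416 in⁴.
Top flange (beyond web): 1.6 × 0.55, A = 0.88 in², y = 6.925 in, Ī = 0.0221833 in⁴.
Bottom flange (beyond web): 1.6 × 0.55, A = 0.88 in², y = 0.275 in, Ī = 0.0221833 in⁴.
By symmetry the centroid is at mid-height, ȳ = 3.6 in.
Transfer each piece to the horizontal centroidal axis using Ī + A·d² with d = y − 3.6:
  web: d = 0 in → contributes +12.4416 in⁴
  top flange (beyond web): d = 3.325 in → contributes +9.75113 in⁴
  bottom flange (beyond web): d = -3.325 in → contributes +9.75113 in⁴
Total I = 31.9439 in⁴.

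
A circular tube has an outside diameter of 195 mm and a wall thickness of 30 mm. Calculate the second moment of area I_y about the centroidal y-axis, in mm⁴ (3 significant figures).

I_y ≈ 5.47 × 10⁷ mm⁴

Split into non-overlapping primitives; take the origin at the lower-left of the bounding box.
Outer circle: ⌀195, A = 29 865 mm², x = 97.5 mm, Ī = 70 975 481 mm⁴.
Bore (subtracted): ⌀135, A = 14 314 mm², x = 97.5 mm, Ī = 16 304 406 mm⁴.
By symmetry the centroid is at mid-width, x̄ = 97.5 mm.
All pieces are centred on the centroidal y-axis, so I = ΣĪ (holes subtracted) = 54 671 075 mm⁴.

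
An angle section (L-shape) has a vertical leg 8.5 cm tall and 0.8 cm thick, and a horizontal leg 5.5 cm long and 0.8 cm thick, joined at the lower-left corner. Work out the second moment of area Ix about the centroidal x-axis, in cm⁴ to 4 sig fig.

Ix ≈ 77.03 cm⁴

Decompose the section into non-overlapping parts with the origin at the bottom-left of its bounding rectangle.
Vertical leg: 0.8 × 8.5, A = 6.8 cm², y = 4.25 cm, Ī = 40.9417 cm⁴.
Horizontal leg (remainder): 4.7 × 0.8, A = 3.76 cm², y = 0.4 cm, Ī = 0.200533 cm⁴.
Centroid: ȳ = ΣA·y / ΣA = 2.87917 cm.
Transfer each piece to the centroidal x-axis using Ī + A·d² with d = y − 2.87917:
  vertical leg: d = 1.37083 cm → contributes +53.7201 cm⁴
  horizontal leg (remainder): d = -2.47917 cm → contributes +23.3105 cm⁴
Total I = 77.0306 cm⁴.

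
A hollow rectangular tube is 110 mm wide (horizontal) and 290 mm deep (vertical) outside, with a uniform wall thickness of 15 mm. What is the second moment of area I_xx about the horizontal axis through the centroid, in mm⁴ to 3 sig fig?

Treat the section as a set of non-overlapping primitives; coordinates are from the bounding-box lower-left.
Outer rectangle: 110 × 290, A = 31 900 mm², y = 145 mm, Ī = 223 565 833 mm⁴.
Inner void (subtracted): 80 × 260, A = 20 800 mm², y = 145 mm, Ī = 117 173 333 mm⁴.
By symmetry the centroid is at mid-height, ȳ = 145 mm.
All pieces are centred on the horizontal axis through the centroid, so I = ΣĪ (holes subtracted) = 106 392 500 mm⁴.

I_xx ≈ 1.06 × 10⁸ mm⁴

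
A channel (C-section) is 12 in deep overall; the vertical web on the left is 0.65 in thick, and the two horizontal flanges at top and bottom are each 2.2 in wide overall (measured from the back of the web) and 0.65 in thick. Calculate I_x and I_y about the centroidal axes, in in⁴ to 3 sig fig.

I_x ≈ 159 in⁴, I_y ≈ 2.62 in⁴

Decompose the section into non-overlapping parts with the origin at the bottom-left of its bounding rectangle.
Web: 0.65 × 12, A = 7.8 in², y = 6 in, Ī = 93.6 in⁴.
Top flange (beyond web): 1.55 × 0.65, A = 1.0075 in², y = 11.675 in, Ī = 0.035472 in⁴.
Bottom flange (beyond web): 1.55 × 0.65, A = 1.0075 in², y = 0.325 in, Ī = 0.035472 in⁴.
By symmetry the centroid is at mid-height, ȳ = 6 in.
Transfer each piece to the centroidal x-axis using Ī + A·d² with d = y − 6:
  web: d = 0 in → contributes +93.6 in⁴
  top flange (beyond web): d = 5.675 in → contributes +32.483 in⁴
  bottom flange (beyond web): d = -5.675 in → contributes +32.483 in⁴
Total I = 158.57 in⁴.
For the y-axis: x̄ = 0.55083 in.
Repeating about the centroidal y-axis gives I_y = 2.6156 in⁴.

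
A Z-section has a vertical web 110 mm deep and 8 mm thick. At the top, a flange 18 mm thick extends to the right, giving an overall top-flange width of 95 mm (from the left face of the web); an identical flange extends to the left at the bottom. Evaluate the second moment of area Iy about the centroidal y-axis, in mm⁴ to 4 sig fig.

Iy ≈ 9.047 × 10⁶ mm⁴

Break the section into simple shapes (no overlaps), measuring from the bottom-left corner of the bounding box.
Web: 8 × 110, A = 880 mm², x = 91 mm, Ī = 4693.33 mm⁴.
Top flange (beyond web): 87 × 18, A = 1 566 mm², x = 138.5 mm, Ī = 987 755 mm⁴.
Bottom flange (beyond web): 87 × 18, A = 1 566 mm², x = 43.5 mm, Ī = 987 755 mm⁴.
Centroid: x̄ = ΣA·x / ΣA = 91 mm.
Transfer each piece to the centroidal y-axis using Ī + A·d² with d = x − 91:
  web: d = 0 mm → contributes +4693.33 mm⁴
  top flange (beyond web): d = 47.5 mm → contributes +4 521 042 mm⁴
  bottom flange (beyond web): d = -47.5 mm → contributes +4 521 042 mm⁴
Total I = 9 046 777 mm⁴.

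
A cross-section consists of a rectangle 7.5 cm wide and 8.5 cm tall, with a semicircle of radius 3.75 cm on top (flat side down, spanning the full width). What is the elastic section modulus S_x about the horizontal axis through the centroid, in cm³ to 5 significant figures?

Break the section into simple shapes (no overlaps), measuring from the bottom-left corner of the bounding box.
Rectangular body: 7.5 × 8.5, A = 63.75 cm², y = 4.25 cm, Ī = 383.8281 cm⁴.
Semicircular cap: semicircle r = 3.75, A = 22.08932 cm², y = 10.09155 cm, Ī = 21.70487 cm⁴.
Centroid: ȳ = ΣA·y / ΣA = 5.753226 cm.
Transfer each piece to the horizontal axis through the centroid using Ī + A·d² with d = y − 5.753226:
  rectangular body: d = -1.503226 cm → contributes +527.8832 cm⁴
  semicircular cap: d = 4.338324 cm → contributes +437.4492 cm⁴
Total I = 965.3324 cm⁴.
Extreme fibre distance c = 6.496774 cm; S = I/c = 148.5864 cm³.

S_x ≈ 148.59 cm³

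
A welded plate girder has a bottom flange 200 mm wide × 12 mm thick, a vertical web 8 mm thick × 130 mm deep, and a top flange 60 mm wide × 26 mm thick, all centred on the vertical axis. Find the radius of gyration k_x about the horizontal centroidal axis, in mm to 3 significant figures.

Break the section into simple shapes (no overlaps), measuring from the bottom-left corner of the bounding box.
Bottom plate: 200 × 12, A = 2 400 mm², y = 6 mm, Ī = 28 800 mm⁴.
Web plate: 8 × 130, A = 1 040 mm², y = 77 mm, Ī = 1 464 667 mm⁴.
Top plate: 60 × 26, A = 1 560 mm², y = 155 mm, Ī = 87 880 mm⁴.
Centroid: ȳ = ΣA·y / ΣA = 67.256 mm.
Transfer each piece to the horizontal centroidal axis using Ī + A·d² with d = y − 67.256:
  bottom plate: d = -61.256 mm → contributes +9 034 314 mm⁴
  web plate: d = 9.744 mm → contributes +1 563 410 mm⁴
  top plate: d = 87.744 mm → contributes +12 098 335 mm⁴
Total I = 22 696 059 mm⁴.
Radius of gyration: k = √(I/A) = √(22 696 059 / 5 000) = 67.374 mm.

k_x ≈ 67.4 mm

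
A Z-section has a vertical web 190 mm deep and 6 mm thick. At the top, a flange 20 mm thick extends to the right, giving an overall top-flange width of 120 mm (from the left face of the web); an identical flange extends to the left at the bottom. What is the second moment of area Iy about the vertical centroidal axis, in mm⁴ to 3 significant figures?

Break the section into simple shapes (no overlaps), measuring from the bottom-left corner of the bounding box.
Web: 6 × 190, A = 1 140 mm², x = 117 mm, Ī = 3 420 mm⁴.
Top flange (beyond web): 114 × 20, A = 2 280 mm², x = 177 mm, Ī = 2 469 240 mm⁴.
Bottom flange (beyond web): 114 × 20, A = 2 280 mm², x = 57 mm, Ī = 2 469 240 mm⁴.
Centroid: x̄ = ΣA·x / ΣA = 117 mm.
Transfer each piece to the vertical centroidal axis using Ī + A·d² with d = x − 117:
  web: d = 0 mm → contributes +3 420 mm⁴
  top flange (beyond web): d = 60 mm → contributes +10 677 240 mm⁴
  bottom flange (beyond web): d = -60 mm → contributes +10 677 240 mm⁴
Total I = 21 357 900 mm⁴.

Iy ≈ 2.14 × 10⁷ mm⁴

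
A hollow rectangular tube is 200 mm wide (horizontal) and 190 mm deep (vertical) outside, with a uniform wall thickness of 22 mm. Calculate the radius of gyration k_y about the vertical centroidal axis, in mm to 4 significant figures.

k_y ≈ 72.71 mm

Decompose the section into non-overlapping parts with the origin at the bottom-left of its bounding rectangle.
Outer rectangle: 200 × 190, A = 38 000 mm², x = 100 mm, Ī = 126 666 667 mm⁴.
Inner void (subtracted): 156 × 146, A = 22 776 mm², x = 100 mm, Ī = 46 189 728 mm⁴.
By symmetry the centroid is at mid-width, x̄ = 100 mm.
All pieces are centred on the vertical centroidal axis, so I = ΣĪ (holes subtracted) = 80 476 939 mm⁴.
Radius of gyration: k = √(I/A) = √(80 476 939 / 15 224) = 72.7062 mm.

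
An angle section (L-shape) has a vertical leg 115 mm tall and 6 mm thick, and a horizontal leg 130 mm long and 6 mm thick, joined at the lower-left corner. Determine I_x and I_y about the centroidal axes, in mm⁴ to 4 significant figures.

I_x ≈ 1.826 × 10⁶ mm⁴, I_y ≈ 2.468 × 10⁶ mm⁴

Treat the section as a set of non-overlapping primitives; coordinates are from the bounding-box lower-left.
Vertical leg: 6 × 115, A = 690 mm², y = 57.5 mm, Ī = 760 438 mm⁴.
Horizontal leg (remainder): 124 × 6, A = 744 mm², y = 3 mm, Ī = 2 232 mm⁴.
Centroid: ȳ = ΣA·y / ΣA = 29.2238 mm.
Transfer each piece to the centroidal x-axis using Ī + A·d² with d = y − 29.2238:
  vertical leg: d = 28.2762 mm → contributes +1 312 121 mm⁴
  horizontal leg (remainder): d = -26.2238 mm → contributes +513 874 mm⁴
Total I = 1 825 994 mm⁴.
For the y-axis: x̄ = 36.7238 mm.
Repeating about the centroidal y-axis gives I_y = 2 467 897 mm⁴.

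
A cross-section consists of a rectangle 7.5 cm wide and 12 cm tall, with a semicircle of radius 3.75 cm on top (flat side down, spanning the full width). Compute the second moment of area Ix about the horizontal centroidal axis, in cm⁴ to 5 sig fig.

Break the section into simple shapes (no overlaps), measuring from the bottom-left corner of the bounding box.
Rectangular body: 7.5 × 12, A = 90 cm², y = 6 cm, Ī = 1 080 cm⁴.
Semicircular cap: semicircle r = 3.75, A = 22.08932 cm², y = 13.59155 cm, Ī = 21.70487 cm⁴.
Centroid: ȳ = ΣA·y / ΣA = 7.496059 cm.
Transfer each piece to the horizontal centroidal axis using Ī + A·d² with d = y − 7.496059:
  rectangular body: d = -1.496059 cm → contributes +1281.437 cm⁴
  semicircular cap: d = 6.095491 cm → contributes +842.4339 cm⁴
Total I = 2123.871 cm⁴.

Ix ≈ 2123.9 cm⁴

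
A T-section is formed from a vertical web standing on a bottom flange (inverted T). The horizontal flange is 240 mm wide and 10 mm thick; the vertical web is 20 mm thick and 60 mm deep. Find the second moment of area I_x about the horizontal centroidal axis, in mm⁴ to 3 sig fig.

I_x ≈ 1.36 × 10⁶ mm⁴

Break the section into simple shapes (no overlaps), measuring from the bottom-left corner of the bounding box.
Flange: 240 × 10, A = 2 400 mm², y = 5 mm, Ī = 20 000 mm⁴.
Web: 20 × 60, A = 1 200 mm², y = 40 mm, Ī = 360 000 mm⁴.
Centroid: ȳ = ΣA·y / ΣA = 16.667 mm.
Transfer each piece to the horizontal centroidal axis using Ī + A·d² with d = y − 16.667:
  flange: d = -11.667 mm → contributes +346 667 mm⁴
  web: d = 23.333 mm → contributes +1 013 333 mm⁴
Total I = 1 360 000 mm⁴.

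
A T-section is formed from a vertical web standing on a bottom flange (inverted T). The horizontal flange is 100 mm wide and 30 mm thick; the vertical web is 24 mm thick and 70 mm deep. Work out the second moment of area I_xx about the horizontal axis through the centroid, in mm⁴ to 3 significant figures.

Decompose the section into non-overlapping parts with the origin at the bottom-left of its bounding rectangle.
Flange: 100 × 30, A = 3 000 mm², y = 15 mm, Ī = 225 000 mm⁴.
Web: 24 × 70, A = 1 680 mm², y = 65 mm, Ī = 686 000 mm⁴.
Centroid: ȳ = ΣA·y / ΣA = 32.949 mm.
Transfer each piece to the horizontal axis through the centroid using Ī + A·d² with d = y − 32.949:
  flange: d = -17.949 mm → contributes +1 191 469 mm⁴
  web: d = 32.051 mm → contributes +2 411 838 mm⁴
Total I = 3 603 308 mm⁴.

I_xx ≈ 3.60 × 10⁶ mm⁴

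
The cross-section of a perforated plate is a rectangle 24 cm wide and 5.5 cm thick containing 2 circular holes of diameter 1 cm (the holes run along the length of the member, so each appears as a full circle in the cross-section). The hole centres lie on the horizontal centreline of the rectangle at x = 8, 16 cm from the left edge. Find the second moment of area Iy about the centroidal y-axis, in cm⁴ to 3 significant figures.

Decompose the section into non-overlapping parts with the origin at the bottom-left of its bounding rectangle.
Plate: 24 × 5.5, A = 132 cm², x = 12 cm, Ī = 6 336 cm⁴.
Hole 1 (subtracted): ⌀1, A = 0.7854 cm², x = 8 cm, Ī = 0.049087 cm⁴.
Hole 2 (subtracted): ⌀1, A = 0.7854 cm², x = 16 cm, Ī = 0.049087 cm⁴.
By symmetry the centroid is at mid-width, x̄ = 12 cm.
Transfer each piece to the centroidal y-axis using Ī + A·d² with d = x − 12:
  plate: d = 0 cm → contributes +6 336 cm⁴
  hole 1: d = -4 cm → contributes −12.615 cm⁴
  hole 2: d = 4 cm → contributes −12.615 cm⁴
Total I = 6310.8 cm⁴.

Iy ≈ 6310 cm⁴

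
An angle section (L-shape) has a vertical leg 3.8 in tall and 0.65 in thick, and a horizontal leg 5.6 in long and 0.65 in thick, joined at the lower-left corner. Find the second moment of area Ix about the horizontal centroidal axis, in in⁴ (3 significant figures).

Ix ≈ 6.55 in⁴

Decompose the section into non-overlapping parts with the origin at the bottom-left of its bounding rectangle.
Vertical leg: 0.65 × 3.8, A = 2.47 in², y = 1.9 in, Ī = 2.9722 in⁴.
Horizontal leg (remainder): 4.95 × 0.65, A = 3.2175 in², y = 0.325 in, Ī = 0.11328 in⁴.
Centroid: ȳ = ΣA·y / ΣA = 1.009 in.
Transfer each piece to the horizontal centroidal axis using Ī + A·d² with d = y − 1.009:
  vertical leg: d = 0.891 in → contributes +4.9331 in⁴
  horizontal leg (remainder): d = -0.684 in → contributes +1.6186 in⁴
Total I = 6.5517 in⁴.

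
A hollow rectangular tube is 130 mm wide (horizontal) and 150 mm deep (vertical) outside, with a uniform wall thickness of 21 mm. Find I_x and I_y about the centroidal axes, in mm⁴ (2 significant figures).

Split into non-overlapping primitives; take the origin at the lower-left of the bounding box.
Outer rectangle: 130 × 150, A = 19 500 mm², y = 75 mm, Ī = 36 562 500 mm⁴.
Inner void (subtracted): 88 × 108, A = 9 504 mm², y = 75 mm, Ī = 9 237 888 mm⁴.
By symmetry the centroid is at mid-height, ȳ = 75 mm.
All pieces are centred on the centroidal x-axis, so I = ΣĪ (holes subtracted) = 27 324 612 mm⁴.
Repeating about the centroidal y-axis gives I_y = 21 329 252 mm⁴.

I_x ≈ 2.7 × 10⁷ mm⁴, I_y ≈ 2.1 × 10⁷ mm⁴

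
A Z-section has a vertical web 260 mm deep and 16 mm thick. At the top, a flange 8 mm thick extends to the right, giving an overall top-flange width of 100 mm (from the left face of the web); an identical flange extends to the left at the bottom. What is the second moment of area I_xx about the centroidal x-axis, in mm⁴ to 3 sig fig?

Treat the section as a set of non-overlapping primitives; coordinates are from the bounding-box lower-left.
Web: 16 × 260, A = 4 160 mm², y = 130 mm, Ī = 23 434 667 mm⁴.
Top flange (beyond web): 84 × 8, A = 672 mm², y = 256 mm, Ī = 3 584 mm⁴.
Bottom flange (beyond web): 84 × 8, A = 672 mm², y = 4 mm, Ī = 3 584 mm⁴.
Centroid: ȳ = ΣA·y / ΣA = 130 mm.
Transfer each piece to the centroidal x-axis using Ī + A·d² with d = y − 130:
  web: d = 0 mm → contributes +23 434 667 mm⁴
  top flange (beyond web): d = 126 mm → contributes +10 672 256 mm⁴
  bottom flange (beyond web): d = -126 mm → contributes +10 672 256 mm⁴
Total I = 44 779 179 mm⁴.

I_xx ≈ 4.48 × 10⁷ mm⁴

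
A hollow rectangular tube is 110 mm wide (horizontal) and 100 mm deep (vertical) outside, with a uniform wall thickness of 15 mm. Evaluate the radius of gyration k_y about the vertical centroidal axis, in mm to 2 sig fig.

Split into non-overlapping primitives; take the origin at the lower-left of the bounding box.
Outer rectangle: 110 × 100, A = 11 000 mm², x = 55 mm, Ī = 11 091 667 mm⁴.
Inner void (subtracted): 80 × 70, A = 5 600 mm², x = 55 mm, Ī = 2 986 667 mm⁴.
By symmetry the centroid is at mid-width, x̄ = 55 mm.
All pieces are centred on the vertical centroidal axis, so I = ΣĪ (holes subtracted) = 8 105 000 mm⁴.
Radius of gyration: k = √(I/A) = √(8 105 000 / 5 400) = 38.74 mm.

k_y ≈ 39 mm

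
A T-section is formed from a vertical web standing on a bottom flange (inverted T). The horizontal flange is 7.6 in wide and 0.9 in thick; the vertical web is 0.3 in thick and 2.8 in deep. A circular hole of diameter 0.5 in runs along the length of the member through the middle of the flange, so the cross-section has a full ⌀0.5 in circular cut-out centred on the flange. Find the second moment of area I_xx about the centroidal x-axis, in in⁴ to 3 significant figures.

I_xx ≈ 3.56 in⁴

Decompose the section into non-overlapping parts with the origin at the bottom-left of its bounding rectangle.
Flange: 7.6 × 0.9, A = 6.84 in², y = 0.45 in, Ī = 0.4617 in⁴.
Web: 0.3 × 2.8, A = 0.84 in², y = 2.3 in, Ī = 0.5488 in⁴.
Hole (subtracted): ⌀0.5, A = 0.19635 in², y = 0.45 in, Ī = 0.003068 in⁴.
Centroid: ȳ = ΣA·y / ΣA = 0.65765 in.
Transfer each piece to the centroidal x-axis using Ī + A·d² with d = y − 0.65765:
  flange: d = -0.20765 in → contributes +0.75664 in⁴
  web: d = 1.6423 in → contributes +2.8145 in⁴
  hole: d = -0.20765 in → contributes −0.011534 in⁴
Total I = 3.5596 in⁴.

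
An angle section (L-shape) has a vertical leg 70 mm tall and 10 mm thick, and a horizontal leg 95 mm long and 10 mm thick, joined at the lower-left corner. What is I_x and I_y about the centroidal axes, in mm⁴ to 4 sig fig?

Split into non-overlapping primitives; take the origin at the lower-left of the bounding box.
Vertical leg: 10 × 70, A = 700 mm², y = 35 mm, Ī = 285 833 mm⁴.
Horizontal leg (remainder): 85 × 10, A = 850 mm², y = 5 mm, Ī = 7083.33 mm⁴.
Centroid: ȳ = ΣA·y / ΣA = 18.5484 mm.
Transfer each piece to the centroidal x-axis using Ī + A·d² with d = y − 18.5484:
  vertical leg: d = 16.4516 mm → contributes +475 292 mm⁴
  horizontal leg (remainder): d = -13.5484 mm → contributes +163 108 mm⁴
Total I = 638 401 mm⁴.
For the y-axis: x̄ = 31.0484 mm.
Repeating about the centroidal y-axis gives I_y = 1 383 713 mm⁴.

I_x ≈ 6.384 × 10⁵ mm⁴, I_y ≈ 1.384 × 10⁶ mm⁴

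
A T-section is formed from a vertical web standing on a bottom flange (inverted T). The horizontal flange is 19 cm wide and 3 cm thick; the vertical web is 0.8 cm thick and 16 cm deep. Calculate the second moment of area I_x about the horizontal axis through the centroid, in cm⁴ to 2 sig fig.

Treat the section as a set of non-overlapping primitives; coordinates are from the bounding-box lower-left.
Flange: 19 × 3, A = 57 cm², y = 1.5 cm, Ī = 42.75 cm⁴.
Web: 0.8 × 16, A = 12.8 cm², y = 11 cm, Ī = 273.1 cm⁴.
Centroid: ȳ = ΣA·y / ΣA = 3.242 cm.
Transfer each piece to the horizontal axis through the centroid using Ī + A·d² with d = y − 3.242:
  flange: d = -1.742 cm → contributes +215.7 cm⁴
  web: d = 7.758 cm → contributes +1 043 cm⁴
Total I = 1 259 cm⁴.

I_x ≈ 1300 cm⁴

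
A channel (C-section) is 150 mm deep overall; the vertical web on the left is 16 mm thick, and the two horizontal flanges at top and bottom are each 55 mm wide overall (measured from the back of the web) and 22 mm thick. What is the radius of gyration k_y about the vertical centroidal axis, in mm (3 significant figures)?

k_y ≈ 15.8 mm

Split into non-overlapping primitives; take the origin at the lower-left of the bounding box.
Web: 16 × 150, A = 2 400 mm², x = 8 mm, Ī = 51 200 mm⁴.
Top flange (beyond web): 39 × 22, A = 858 mm², x = 35.5 mm, Ī = 108 752 mm⁴.
Bottom flange (beyond web): 39 × 22, A = 858 mm², x = 35.5 mm, Ī = 108 752 mm⁴.
Centroid: x̄ = ΣA·x / ΣA = 19.465 mm.
Transfer each piece to the vertical centroidal axis using Ī + A·d² with d = x − 19.465:
  web: d = -11.465 mm → contributes +366 672 mm⁴
  top flange (beyond web): d = 16.035 mm → contributes +329 361 mm⁴
  bottom flange (beyond web): d = 16.035 mm → contributes +329 361 mm⁴
Total I = 1 025 394 mm⁴.
Radius of gyration: k = √(I/A) = √(1 025 394 / 4 116) = 15.784 mm.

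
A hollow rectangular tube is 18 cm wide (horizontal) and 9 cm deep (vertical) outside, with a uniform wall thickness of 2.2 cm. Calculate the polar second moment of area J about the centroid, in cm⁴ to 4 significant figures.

J ≈ 4393 cm⁴

Split into non-overlapping primitives; take the origin at the lower-left of the bounding box.
Outer rectangle: 18 × 9, A = 162 cm², y = 4.5 cm, Ī = 1093.5 cm⁴.
Inner void (subtracted): 13.6 × 4.6, A = 62.56 cm², y = 4.5 cm, Ī = 110.314 cm⁴.
By symmetry the centroid is at mid-height, ȳ = 4.5 cm.
All pieces are centred on the centroidal x-axis, so I = ΣĪ (holes subtracted) = 983.186 cm⁴.
Repeating about the centroidal y-axis gives I_y = 3409.74 cm⁴.
Polar second moment: J = I_x + I_y = 4392.93 cm⁴.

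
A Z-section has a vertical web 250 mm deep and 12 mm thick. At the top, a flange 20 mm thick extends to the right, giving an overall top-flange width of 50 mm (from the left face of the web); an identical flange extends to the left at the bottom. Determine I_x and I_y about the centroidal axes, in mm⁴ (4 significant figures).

Split into non-overlapping primitives; take the origin at the lower-left of the bounding box.
Web: 12 × 250, A = 3 000 mm², y = 125 mm, Ī = 15 625 000 mm⁴.
Top flange (beyond web): 38 × 20, A = 760 mm², y = 240 mm, Ī = 25333.3 mm⁴.
Bottom flange (beyond web): 38 × 20, A = 760 mm², y = 10 mm, Ī = 25333.3 mm⁴.
Centroid: ȳ = ΣA·y / ΣA = 125 mm.
Transfer each piece to the centroidal x-axis using Ī + A·d² with d = y − 125:
  web: d = 0 mm → contributes +15 625 000 mm⁴
  top flange (beyond web): d = 115 mm → contributes +10 076 333 mm⁴
  bottom flange (beyond web): d = -115 mm → contributes +10 076 333 mm⁴
Total I = 35 777 667 mm⁴.
For the y-axis: x̄ = 44 mm.
Repeating about the centroidal y-axis gives I_y = 1 168 907 mm⁴.

I_x ≈ 3.578 × 10⁷ mm⁴, I_y ≈ 1.169 × 10⁶ mm⁴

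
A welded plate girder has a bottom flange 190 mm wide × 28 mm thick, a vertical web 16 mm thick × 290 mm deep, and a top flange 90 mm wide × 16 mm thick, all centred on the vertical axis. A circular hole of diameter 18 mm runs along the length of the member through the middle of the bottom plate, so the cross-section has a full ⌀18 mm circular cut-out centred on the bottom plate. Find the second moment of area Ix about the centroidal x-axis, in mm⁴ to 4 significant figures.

Ix ≈ 1.639 × 10⁸ mm⁴

Treat the section as a set of non-overlapping primitives; coordinates are from the bounding-box lower-left.
Bottom plate: 190 × 28, A = 5 320 mm², y = 14 mm, Ī = 347 573 mm⁴.
Web plate: 16 × 290, A = 4 640 mm², y = 173 mm, Ī = 32 518 667 mm⁴.
Top plate: 90 × 16, A = 1 440 mm², y = 326 mm, Ī = 30 720 mm⁴.
Hole (subtracted): ⌀18, A = 254.469 mm², y = 14 mm, Ī = 5 153 mm⁴.
Centroid: ȳ = ΣA·y / ΣA = 120.504 mm.
Transfer each piece to the centroidal x-axis using Ī + A·d² with d = y − 120.504:
  bottom plate: d = -106.504 mm → contributes +60 692 507 mm⁴
  web plate: d = 52.4963 mm → contributes +45 305 877 mm⁴
  top plate: d = 205.496 mm → contributes +60 840 106 mm⁴
  hole: d = -106.504 mm → contributes −2 891 603 mm⁴
Total I = 163 946 886 mm⁴.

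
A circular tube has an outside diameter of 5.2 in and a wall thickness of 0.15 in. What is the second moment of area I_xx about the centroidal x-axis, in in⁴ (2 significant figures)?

I_xx ≈ 7.6 in⁴

Decompose the section into non-overlapping parts with the origin at the bottom-left of its bounding rectangle.
Outer circle: ⌀5.2, A = 21.24 in², y = 2.6 in, Ī = 35.89 in⁴.
Bore (subtracted): ⌀4.9, A = 18.86 in², y = 2.6 in, Ī = 28.3 in⁴.
By symmetry the centroid is at mid-height, ȳ = 2.6 in.
All pieces are centred on the centroidal x-axis, so I = ΣĪ (holes subtracted) = 7.593 in⁴.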